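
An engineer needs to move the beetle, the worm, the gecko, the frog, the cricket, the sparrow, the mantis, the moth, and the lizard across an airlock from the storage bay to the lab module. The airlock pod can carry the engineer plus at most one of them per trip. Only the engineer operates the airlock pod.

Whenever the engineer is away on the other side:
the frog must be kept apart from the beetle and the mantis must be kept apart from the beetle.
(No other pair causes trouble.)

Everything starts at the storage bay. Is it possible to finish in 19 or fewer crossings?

Yes — this plan uses 19 crossings (≤ 19):
1. Engineer goes to the lab module with the beetle.
2. Engineer goes back to the storage bay alone.
3. Engineer goes to the lab module with the worm.
4. Engineer goes back to the storage bay alone.
5. Engineer goes to the lab module with the gecko.
6. Engineer goes back to the storage bay alone.
7. Engineer goes to the lab module with the frog.
8. Engineer goes back to the storage bay with the beetle.
9. Engineer goes to the lab module with the mantis.
10. Engineer goes back to the storage bay alone.
11. Engineer goes to the lab module with the cricket.
12. Engineer goes back to the storage bay alone.
13. Engineer goes to the lab module with the sparrow.
14. Engineer goes back to the storage bay alone.
15. Engineer goes to the lab module with the moth.
16. Engineer goes back to the storage bay alone.
17. Engineer goes to the lab module with the lizard.
18. Engineer goes back to the storage bay alone.
19. Engineer goes to the lab module with the beetle.

Yes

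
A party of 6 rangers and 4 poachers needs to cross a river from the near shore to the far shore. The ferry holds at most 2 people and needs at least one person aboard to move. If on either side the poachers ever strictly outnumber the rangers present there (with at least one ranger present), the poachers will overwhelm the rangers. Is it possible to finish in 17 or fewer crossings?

Yes — this plan uses 17 crossings (≤ 17):
1. 2 poachers → the far shore.  (the near shore: 6R 2P; the far shore: 0R 2P)
2. 1 poacher ← the near shore.  (the near shore: 6R 3P; the far shore: 0R 1P)
3. 2 poachers → the far shore.  (the near shore: 6R 1P; the far shore: 0R 3P)
4. 1 poacher ← the near shore.  (the near shore: 6R 2P; the far shore: 0R 2P)
5. 2 rangers → the far shore.  (the near shore: 4R 2P; the far shore: 2R 2P)
6. 1 poacher ← the near shore.  (the near shore: 4R 3P; the far shore: 2R 1P)
7. 1 ranger and 1 poacher → the far shore.  (the near shore: 3R 2P; the far shore: 3R 2P)
8. 1 poacher ← the near shore.  (the near shore: 3R 3P; the far shore: 3R 1P)
9. 2 poachers → the far shore.  (the near shore: 3R 1P; the far shore: 3R 3P)
10. 1 poacher ← the near shore.  (the near shore: 3R 2P; the far shore: 3R 2P)
11. 1 ranger and 1 poacher → the far shore.  (the near shore: 2R 1P; the far shore: 4R 3P)
12. 1 poacher ← the near shore.  (the near shore: 2R 2P; the far shore: 4R 2P)
13. 2 poachers → the far shore.  (the near shore: 2R 0P; the far shore: 4R 4P)
14. 1 poacher ← the near shore.  (the near shore: 2R 1P; the far shore: 4R 3P)
15. 1 ranger and 1 poacher → the far shore.  (the near shore: 1R 0P; the far shore: 5R 4P)
16. 1 poacher ← the near shore.  (the near shore: 1R 1P; the far shore: 5R 3P)
17. 1 ranger and 1 poacher → the far shore.  (the near shore: 0R 0P; the far shore: 6R 4P)

Yes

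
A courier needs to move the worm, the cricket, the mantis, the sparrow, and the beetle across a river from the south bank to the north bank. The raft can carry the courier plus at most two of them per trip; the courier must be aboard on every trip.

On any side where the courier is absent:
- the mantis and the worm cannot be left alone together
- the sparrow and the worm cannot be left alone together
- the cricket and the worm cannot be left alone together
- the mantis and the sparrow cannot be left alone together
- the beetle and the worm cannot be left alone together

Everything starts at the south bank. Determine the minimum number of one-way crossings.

7

Counting alone: the courier can take at most 2 across per trip to the north bank, so moving all 5 needs at least 3 loaded trips out, with a return between consecutive ones — at least 5 crossings.
The safety rule pushes this higher. Following every safe sequence of crossings, the most of the 5 that can be at the north bank as the raft arrives there on crossing 5 is 4 — never all 5.
So no plan with fewer than 7 crossings exists, and this one achieves 7:
1. Courier goes to the north bank with the mantis and the worm.
2. Courier goes back to the south bank with the worm.
3. Courier goes to the north bank with the cricket and the worm.
4. Courier goes back to the south bank with the worm.
5. Courier goes to the north bank with the beetle and the worm.
6. Courier goes back to the south bank with the worm.
7. Courier goes to the north bank with the sparrow and the worm.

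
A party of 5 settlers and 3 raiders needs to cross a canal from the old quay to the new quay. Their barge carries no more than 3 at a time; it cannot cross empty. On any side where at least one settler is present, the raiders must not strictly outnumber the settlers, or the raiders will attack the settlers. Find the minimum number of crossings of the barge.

Counting alone: each trip to the new quay takes at most 3 across and each return brings at least 1 back, so after t trips out (and t−1 returns) at most 3t − (t−1) of the 8 are across; that first reaches 8 at t = 4, so at least 7 crossings are needed.
The plan below uses exactly 7 crossings, so it is optimal:
1. 2 raiders → the new quay.  (the old quay: 5S 1R; the new quay: 0S 2R)
2. 1 raider ← the old quay.  (the old quay: 5S 2R; the new quay: 0S 1R)
3. 2 settlers and 1 raider → the new quay.  (the old quay: 3S 1R; the new quay: 2S 2R)
4. 1 raider ← the old quay.  (the old quay: 3S 2R; the new quay: 2S 1R)
5. 1 settler and 2 raiders → the new quay.  (the old quay: 2S 0R; the new quay: 3S 3R)
6. 1 raider ← the old quay.  (the old quay: 2S 1R; the new quay: 3S 2R)
7. 2 settlers and 1 raider → the new quay.  (the old quay: 0S 0R; the new quay: 5S 3R)

7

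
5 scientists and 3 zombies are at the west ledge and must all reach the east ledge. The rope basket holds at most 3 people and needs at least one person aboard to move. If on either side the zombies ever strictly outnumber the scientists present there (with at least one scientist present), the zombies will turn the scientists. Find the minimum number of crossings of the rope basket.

7

Counting alone: each trip to the east ledge takes at most 3 across and each return brings at least 1 back, so after t trips out (and t−1 returns) at most 3t − (t−1) of the 8 are across; that first reaches 8 at t = 4, so at least 7 crossings are needed.
The plan below uses exactly 7 crossings, so it is optimal:
1. 2 zombies → the east ledge.  (the west ledge: 5S 1Z; the east ledge: 0S 2Z)
2. 1 zombie ← the west ledge.  (the west ledge: 5S 2Z; the east ledge: 0S 1Z)
3. 2 scientists and 1 zombie → the east ledge.  (the west ledge: 3S 1Z; the east ledge: 2S 2Z)
4. 1 zombie ← the west ledge.  (the west ledge: 3S 2Z; the east ledge: 2S 1Z)
5. 1 scientist and 2 zombies → the east ledge.  (the west ledge: 2S 0Z; the east ledge: 3S 3Z)
6. 1 zombie ← the west ledge.  (the west ledge: 2S 1Z; the east ledge: 3S 2Z)
7. 2 scientists and 1 zombie → the east ledge.  (the west ledge: 0S 0Z; the east ledge: 5S 3Z)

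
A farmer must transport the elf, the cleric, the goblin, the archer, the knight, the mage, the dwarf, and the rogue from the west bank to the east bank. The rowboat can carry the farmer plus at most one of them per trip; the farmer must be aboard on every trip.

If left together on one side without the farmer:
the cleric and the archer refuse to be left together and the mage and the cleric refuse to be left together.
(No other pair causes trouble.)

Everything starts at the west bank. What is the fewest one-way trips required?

17

Counting alone: the farmer can take at most 1 across per trip to the east bank, so moving all 8 needs at least 8 loaded trips out, with a return between consecutive ones — at least 15 crossings.
The safety rule pushes this higher. Following every safe sequence of crossings, the most of the 8 that can be at the east bank as the rowboat arrives there on crossing 15 is 7 — never all 8.
So no plan with fewer than 17 crossings exists, and this one achieves 17:
1. Farmer goes to the east bank with the cleric.
2. Farmer goes back to the west bank alone.
3. Farmer goes to the east bank with the elf.
4. Farmer goes back to the west bank alone.
5. Farmer goes to the east bank with the goblin.
6. Farmer goes back to the west bank alone.
7. Farmer goes to the east bank with the archer.
8. Farmer goes back to the west bank with the cleric.
9. Farmer goes to the east bank with the mage.
10. Farmer goes back to the west bank alone.
11. Farmer goes to the east bank with the knight.
12. Farmer goes back to the west bank alone.
13. Farmer goes to the east bank with the dwarf.
14. Farmer goes back to the west bank alone.
15. Farmer goes to the east bank with the rogue.
16. Farmer goes back to the west bank alone.
17. Farmer goes to the east bank with the cleric.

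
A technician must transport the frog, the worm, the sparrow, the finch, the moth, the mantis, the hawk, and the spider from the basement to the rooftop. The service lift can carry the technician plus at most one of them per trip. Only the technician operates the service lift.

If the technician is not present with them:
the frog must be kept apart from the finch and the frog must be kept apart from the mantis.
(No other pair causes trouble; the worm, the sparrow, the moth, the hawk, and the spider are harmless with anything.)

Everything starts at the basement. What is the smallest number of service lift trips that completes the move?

17

Counting alone: the technician can take at most 1 across per trip to the rooftop, so moving all 8 needs at least 8 loaded trips out, with a return between consecutive ones — at least 15 crossings.
The safety rule pushes this higher. Following every safe sequence of crossings, the most of the 8 that can be at the rooftop as the service lift arrives there on crossing 15 is 7 — never all 8.
So no plan with fewer than 17 crossings exists, and this one achieves 17:
1. Technician goes to the rooftop with the frog.  [the basement: the finch, the hawk, the mantis, the moth, the sparrow, the spider, the worm | the rooftop: the frog]
2. Technician goes back to the basement alone.  [the basement: the finch, the hawk, the mantis, the moth, the sparrow, the spider, the worm | the rooftop: the frog]
3. Technician goes to the rooftop with the worm.  [the basement: the finch, the hawk, the mantis, the moth, the sparrow, the spider | the rooftop: the frog, the worm]
4. Technician goes back to the basement alone.  [the basement: the finch, the hawk, the mantis, the moth, the sparrow, the spider | the rooftop: the frog, the worm]
5. Technician goes to the rooftop with the sparrow.  [the basement: the finch, the hawk, the mantis, the moth, the spider | the rooftop: the frog, the sparrow, the worm]
6. Technician goes back to the basement alone.  [the basement: the finch, the hawk, the mantis, the moth, the spider | the rooftop: the frog, the sparrow, the worm]
7. Technician goes to the rooftop with the finch.  [the basement: the hawk, the mantis, the moth, the spider | the rooftop: the finch, the frog, the sparrow, the worm]
8. Technician goes back to the basement with the frog.  [the basement: the frog, the hawk, the mantis, the moth, the spider | the rooftop: the finch, the sparrow, the worm]
9. Technician goes to the rooftop with the mantis.  [the basement: the frog, the hawk, the moth, the spider | the rooftop: the finch, the mantis, the sparrow, the worm]
10. Technician goes back to the basement alone.  [the basement: the frog, the hawk, the moth, the spider | the rooftop: the finch, the mantis, the sparrow, the worm]
11. Technician goes to the rooftop with the moth.  [the basement: the frog, the hawk, the spider | the rooftop: the finch, the mantis, the moth, the sparrow, the worm]
12. Technician goes back to the basement alone.  [the basement: the frog, the hawk, the spider | the rooftop: the finch, the mantis, the moth, the sparrow, the worm]
13. Technician goes to the rooftop with the hawk.  [the basement: the frog, the spider | the rooftop: the finch, the hawk, the mantis, the moth, the sparrow, the worm]
14. Technician goes back to the basement alone.  [the basement: the frog, the spider | the rooftop: the finch, the hawk, the mantis, the moth, the sparrow, the worm]
15. Technician goes to the rooftop with the spider.  [the basement: the frog | the rooftop: the finch, the hawk, the mantis, the moth, the sparrow, the spider, the worm]
16. Technician goes back to the basement alone.  [the basement: the frog | the rooftop: the finch, the hawk, the mantis, the moth, the sparrow, the spider, the worm]
17. Technician goes to the rooftop with the frog.  [the basement: — | the rooftop: the finch, the frog, the hawk, the mantis, the moth, the sparrow, the spider, the worm]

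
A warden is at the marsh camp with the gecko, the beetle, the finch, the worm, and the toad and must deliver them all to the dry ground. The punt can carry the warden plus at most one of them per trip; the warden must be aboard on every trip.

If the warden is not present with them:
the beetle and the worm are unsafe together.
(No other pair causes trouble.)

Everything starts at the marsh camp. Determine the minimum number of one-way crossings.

9

Counting alone: the warden can take at most 1 across per trip to the dry ground, so moving all 5 needs at least 5 loaded trips out, with a return between consecutive ones — at least 9 crossings.
The plan below uses exactly 9 crossings, so it is optimal:
1. Warden goes to the dry ground with the beetle.  [the marsh camp: the finch, the gecko, the toad, the worm | the dry ground: the beetle]
2. Warden goes back to the marsh camp alone.  [the marsh camp: the finch, the gecko, the toad, the worm | the dry ground: the beetle]
3. Warden goes to the dry ground with the gecko.  [the marsh camp: the finch, the toad, the worm | the dry ground: the beetle, the gecko]
4. Warden goes back to the marsh camp alone.  [the marsh camp: the finch, the toad, the worm | the dry ground: the beetle, the gecko]
5. Warden goes to the dry ground with the finch.  [the marsh camp: the toad, the worm | the dry ground: the beetle, the finch, the gecko]
6. Warden goes back to the marsh camp alone.  [the marsh camp: the toad, the worm | the dry ground: the beetle, the finch, the gecko]
7. Warden goes to the dry ground with the toad.  [the marsh camp: the worm | the dry ground: the beetle, the finch, the gecko, the toad]
8. Warden goes back to the marsh camp alone.  [the marsh camp: the worm | the dry ground: the beetle, the finch, the gecko, the toad]
9. Warden goes to the dry ground with the worm.  [the marsh camp: — | the dry ground: the beetle, the finch, the gecko, the toad, the worm]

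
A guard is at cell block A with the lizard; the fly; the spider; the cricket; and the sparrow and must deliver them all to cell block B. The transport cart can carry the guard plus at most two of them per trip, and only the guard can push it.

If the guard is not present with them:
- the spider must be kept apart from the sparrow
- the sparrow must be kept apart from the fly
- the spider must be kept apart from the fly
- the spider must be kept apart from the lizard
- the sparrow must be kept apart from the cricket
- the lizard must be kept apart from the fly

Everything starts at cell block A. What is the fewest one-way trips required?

impossible

Whatever the first load, the items left behind include a forbidden pair without the guard. No opening move is safe, so no plan exists.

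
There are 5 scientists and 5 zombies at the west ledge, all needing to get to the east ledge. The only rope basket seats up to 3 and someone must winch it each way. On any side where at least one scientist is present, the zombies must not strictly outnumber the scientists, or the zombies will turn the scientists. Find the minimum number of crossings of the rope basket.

11

Counting alone: each trip to the east ledge takes at most 3 across and each return brings at least 1 back, so after t trips out (and t−1 returns) at most 3t − (t−1) of the 10 are across; that first reaches 10 at t = 5, so at least 9 crossings are needed.
The safety rule pushes this higher. Following every safe sequence of crossings, the most of the 10 that can be at the east ledge as the rope basket arrives there on crossing 9 is 9 — never all 10.
So no plan with fewer than 11 crossings exists, and this one achieves 11:
1. 2 zombies → the east ledge.  (the west ledge: 5S 3Z; the east ledge: 0S 2Z)
2. 1 zombie ← the west ledge.  (the west ledge: 5S 4Z; the east ledge: 0S 1Z)
3. 3 zombies → the east ledge.  (the west ledge: 5S 1Z; the east ledge: 0S 4Z)
4. 1 zombie ← the west ledge.  (the west ledge: 5S 2Z; the east ledge: 0S 3Z)
5. 3 scientists → the east ledge.  (the west ledge: 2S 2Z; the east ledge: 3S 3Z)
6. 1 scientist and 1 zombie ← the west ledge.  (the west ledge: 3S 3Z; the east ledge: 2S 2Z)
7. 3 scientists → the east ledge.  (the west ledge: 0S 3Z; the east ledge: 5S 2Z)
8. 1 zombie ← the west ledge.  (the west ledge: 0S 4Z; the east ledge: 5S 1Z)
9. 2 zombies → the east ledge.  (the west ledge: 0S 2Z; the east ledge: 5S 3Z)
10. 1 zombie ← the west ledge.  (the west ledge: 0S 3Z; the east ledge: 5S 2Z)
11. 3 zombies → the east ledge.  (the west ledge: 0S 0Z; the east ledge: 5S 5Z)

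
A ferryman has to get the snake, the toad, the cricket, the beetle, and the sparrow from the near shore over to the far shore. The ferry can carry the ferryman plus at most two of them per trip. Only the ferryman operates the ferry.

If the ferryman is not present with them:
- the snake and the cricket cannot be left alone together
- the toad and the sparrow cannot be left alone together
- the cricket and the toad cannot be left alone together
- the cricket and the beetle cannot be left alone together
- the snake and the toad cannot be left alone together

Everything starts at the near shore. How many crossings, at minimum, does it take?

Counting alone: the ferryman can take at most 2 across per trip to the far shore, so moving all 5 needs at least 3 loaded trips out, with a return between consecutive ones — at least 5 crossings.
The safety rule pushes this higher. Following every safe sequence of crossings, the most of the 5 that can be at the far shore as the ferry arrives there on crossing 5 is 4 — never all 5.
So no plan with fewer than 7 crossings exists, and this one achieves 7:
1. Ferryman goes to the far shore with the cricket and the toad.  [the near shore: the beetle, the snake, the sparrow | the far shore: the cricket, the toad]
2. Ferryman goes back to the near shore with the toad.  [the near shore: the beetle, the snake, the sparrow, the toad | the far shore: the cricket]
3. Ferryman goes to the far shore with the snake and the sparrow.  [the near shore: the beetle, the toad | the far shore: the cricket, the snake, the sparrow]
4. Ferryman goes back to the near shore with the snake.  [the near shore: the beetle, the snake, the toad | the far shore: the cricket, the sparrow]
5. Ferryman goes to the far shore with the beetle and the snake.  [the near shore: the toad | the far shore: the beetle, the cricket, the snake, the sparrow]
6. Ferryman goes back to the near shore with the cricket.  [the near shore: the cricket, the toad | the far shore: the beetle, the snake, the sparrow]
7. Ferryman goes to the far shore with the cricket and the toad.  [the near shore: — | the far shore: the beetle, the cricket, the snake, the sparrow, the toad]

7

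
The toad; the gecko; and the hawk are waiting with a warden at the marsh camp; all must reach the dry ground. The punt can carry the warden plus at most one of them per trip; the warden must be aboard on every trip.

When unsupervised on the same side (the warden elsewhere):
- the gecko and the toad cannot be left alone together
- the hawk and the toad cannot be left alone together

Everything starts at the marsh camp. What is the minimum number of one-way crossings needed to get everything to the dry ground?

Counting alone: the warden can take at most 1 across per trip to the dry ground, so moving all 3 needs at least 3 loaded trips out, with a return between consecutive ones — at least 5 crossings.
The safety rule pushes this higher. Following every safe sequence of crossings, the most of the 3 that can be at the dry ground as the punt arrives there on crossing 5 is 2 — never all 3.
So no plan with fewer than 7 crossings exists, and this one achieves 7:
1. Warden goes to the dry ground with the toad.
2. Warden goes back to the marsh camp alone.
3. Warden goes to the dry ground with the gecko.
4. Warden goes back to the marsh camp with the toad.
5. Warden goes to the dry ground with the hawk.
6. Warden goes back to the marsh camp alone.
7. Warden goes to the dry ground with the toad.

7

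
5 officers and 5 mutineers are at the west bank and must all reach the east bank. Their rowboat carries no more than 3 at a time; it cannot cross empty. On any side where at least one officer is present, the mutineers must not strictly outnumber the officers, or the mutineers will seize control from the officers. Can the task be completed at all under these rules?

1. 2 mutineers → the east bank.  (the west bank: 5O 3M; the east bank: 0O 2M)
2. 1 mutineer ← the west bank.  (the west bank: 5O 4M; the east bank: 0O 1M)
3. 3 mutineers → the east bank.  (the west bank: 5O 1M; the east bank: 0O 4M)
4. 1 mutineer ← the west bank.  (the west bank: 5O 2M; the east bank: 0O 3M)
5. 3 officers → the east bank.  (the west bank: 2O 2M; the east bank: 3O 3M)
6. 1 officer and 1 mutineer ← the west bank.  (the west bank: 3O 3M; the east bank: 2O 2M)
7. 3 officers → the east bank.  (the west bank: 0O 3M; the east bank: 5O 2M)
8. 1 mutineer ← the west bank.  (the west bank: 0O 4M; the east bank: 5O 1M)
9. 2 mutineers → the east bank.  (the west bank: 0O 2M; the east bank: 5O 3M)
10. 1 mutineer ← the west bank.  (the west bank: 0O 3M; the east bank: 5O 2M)
11. 3 mutineers → the east bank.  (the west bank: 0O 0M; the east bank: 5O 5M)

Yes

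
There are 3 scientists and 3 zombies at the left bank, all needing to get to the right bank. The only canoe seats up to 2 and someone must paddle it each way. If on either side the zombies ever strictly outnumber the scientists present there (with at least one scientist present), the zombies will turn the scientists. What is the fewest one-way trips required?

11

Counting alone: each trip to the right bank takes at most 2 across and each return brings at least 1 back, so after t trips out (and t−1 returns) at most 2t − (t−1) of the 6 are across; that first reaches 6 at t = 5, so at least 9 crossings are needed.
The safety rule pushes this higher. Following every safe sequence of crossings, the most of the 6 that can be at the right bank as the canoe arrives there on crossing 9 is 5 — never all 6.
So no plan with fewer than 11 crossings exists, and this one achieves 11:
1. 2 zombies → the right bank.  (the left bank: 3S 1Z; the right bank: 0S 2Z)
2. 1 zombie ← the left bank.  (the left bank: 3S 2Z; the right bank: 0S 1Z)
3. 2 zombies → the right bank.  (the left bank: 3S 0Z; the right bank: 0S 3Z)
4. 1 zombie ← the left bank.  (the left bank: 3S 1Z; the right bank: 0S 2Z)
5. 2 scientists → the right bank.  (the left bank: 1S 1Z; the right bank: 2S 2Z)
6. 1 scientist and 1 zombie ← the left bank.  (the left bank: 2S 2Z; the right bank: 1S 1Z)
7. 2 scientists → the right bank.  (the left bank: 0S 2Z; the right bank: 3S 1Z)
8. 1 zombie ← the left bank.  (the left bank: 0S 3Z; the right bank: 3S 0Z)
9. 2 zombies → the right bank.  (the left bank: 0S 1Z; the right bank: 3S 2Z)
10. 1 zombie ← the left bank.  (the left bank: 0S 2Z; the right bank: 3S 1Z)
11. 2 zombies → the right bank.  (the left bank: 0S 0Z; the right bank: 3S 3Z)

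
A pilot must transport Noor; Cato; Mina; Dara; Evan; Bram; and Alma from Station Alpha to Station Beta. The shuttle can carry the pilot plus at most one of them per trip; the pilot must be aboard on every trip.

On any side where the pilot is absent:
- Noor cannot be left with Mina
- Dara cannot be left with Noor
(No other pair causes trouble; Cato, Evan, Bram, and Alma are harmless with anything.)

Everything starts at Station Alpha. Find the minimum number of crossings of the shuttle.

Counting alone: the pilot can take at most 1 across per trip to Station Beta, so moving all 7 needs at least 7 loaded trips out, with a return between consecutive ones — at least 13 crossings.
The safety rule pushes this higher. Following every safe sequence of crossings, the most of the 7 that can be at Station Beta as the shuttle arrives there on crossing 13 is 6 — never all 7.
So no plan with fewer than 15 crossings exists, and this one achieves 15:
1. Pilot goes to Station Beta with Noor.  [Station Alpha: Alma, Bram, Cato, Dara, Evan, Mina | Station Beta: Noor]
2. Pilot goes back to Station Alpha alone.  [Station Alpha: Alma, Bram, Cato, Dara, Evan, Mina | Station Beta: Noor]
3. Pilot goes to Station Beta with Cato.  [Station Alpha: Alma, Bram, Dara, Evan, Mina | Station Beta: Cato, Noor]
4. Pilot goes back to Station Alpha alone.  [Station Alpha: Alma, Bram, Dara, Evan, Mina | Station Beta: Cato, Noor]
5. Pilot goes to Station Beta with Mina.  [Station Alpha: Alma, Bram, Dara, Evan | Station Beta: Cato, Mina, Noor]
6. Pilot goes back to Station Alpha with Noor.  [Station Alpha: Alma, Bram, Dara, Evan, Noor | Station Beta: Cato, Mina]
7. Pilot goes to Station Beta with Dara.  [Station Alpha: Alma, Bram, Evan, Noor | Station Beta: Cato, Dara, Mina]
8. Pilot goes back to Station Alpha alone.  [Station Alpha: Alma, Bram, Evan, Noor | Station Beta: Cato, Dara, Mina]
9. Pilot goes to Station Beta with Evan.  [Station Alpha: Alma, Bram, Noor | Station Beta: Cato, Dara, Evan, Mina]
10. Pilot goes back to Station Alpha alone.  [Station Alpha: Alma, Bram, Noor | Station Beta: Cato, Dara, Evan, Mina]
11. Pilot goes to Station Beta with Bram.  [Station Alpha: Alma, Noor | Station Beta: Bram, Cato, Dara, Evan, Mina]
12. Pilot goes back to Station Alpha alone.  [Station Alpha: Alma, Noor | Station Beta: Bram, Cato, Dara, Evan, Mina]
13. Pilot goes to Station Beta with Alma.  [Station Alpha: Noor | Station Beta: Alma, Bram, Cato, Dara, Evan, Mina]
14. Pilot goes back to Station Alpha alone.  [Station Alpha: Noor | Station Beta: Alma, Bram, Cato, Dara, Evan, Mina]
15. Pilot goes to Station Beta with Noor.  [Station Alpha: — | Station Beta: Alma, Bram, Cato, Dara, Evan, Mina, Noor]

15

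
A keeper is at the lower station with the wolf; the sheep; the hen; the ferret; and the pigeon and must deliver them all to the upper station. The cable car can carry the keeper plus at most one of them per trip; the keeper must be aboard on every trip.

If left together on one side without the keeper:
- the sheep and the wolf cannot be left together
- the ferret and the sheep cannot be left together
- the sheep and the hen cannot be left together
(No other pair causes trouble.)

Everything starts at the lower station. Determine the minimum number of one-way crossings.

Following every safe sequence of crossings from the start, the most of the 5 that can be at the upper station as the cable car arrives there on crossings 1, 3, 5 is 1, 2, 3 respectively; the best ever achieved is 3 of 5.
From crossing 7 on, no configuration arises that was not already reachable earlier: only 18 distinct safe configurations (who is on which side, and where the cable car is) can ever be reached, none of them has everyone across, and every continuation just revisits them. So no valid plan exists.

impossible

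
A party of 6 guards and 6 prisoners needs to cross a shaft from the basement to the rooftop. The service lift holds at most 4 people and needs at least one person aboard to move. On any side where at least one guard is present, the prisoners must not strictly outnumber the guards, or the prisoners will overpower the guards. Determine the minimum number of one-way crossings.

9

Counting alone: each trip to the rooftop takes at most 4 across and each return brings at least 1 back, so after t trips out (and t−1 returns) at most 4t − (t−1) of the 12 are across; that first reaches 12 at t = 4, so at least 7 crossings are needed.
The safety rule pushes this higher. Following every safe sequence of crossings, the most of the 12 that can be at the rooftop as the service lift arrives there on crossing 7 is 11 — never all 12.
So no plan with fewer than 9 crossings exists, and this one achieves 9:
1. 2 prisoners → the rooftop.  (the basement: 6G 4P; the rooftop: 0G 2P)
2. 1 prisoner ← the basement.  (the basement: 6G 5P; the rooftop: 0G 1P)
3. 4 prisoners → the rooftop.  (the basement: 6G 1P; the rooftop: 0G 5P)
4. 1 prisoner ← the basement.  (the basement: 6G 2P; the rooftop: 0G 4P)
5. 4 guards → the rooftop.  (the basement: 2G 2P; the rooftop: 4G 4P)
6. 1 guard and 1 prisoner ← the basement.  (the basement: 3G 3P; the rooftop: 3G 3P)
7. 2 guards and 2 prisoners → the rooftop.  (the basement: 1G 1P; the rooftop: 5G 5P)
8. 1 guard and 1 prisoner ← the basement.  (the basement: 2G 2P; the rooftop: 4G 4P)
9. 2 guards and 2 prisoners → the rooftop.  (the basement: 0G 0P; the rooftop: 6G 6P)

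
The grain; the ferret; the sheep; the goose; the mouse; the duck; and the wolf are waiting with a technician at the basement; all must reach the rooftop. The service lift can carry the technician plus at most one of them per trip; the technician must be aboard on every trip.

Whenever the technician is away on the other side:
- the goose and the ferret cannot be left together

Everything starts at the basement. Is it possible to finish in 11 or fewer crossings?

Counting alone: the technician can take at most 1 across per trip to the rooftop, so moving all 7 needs at least 7 loaded trips out, with a return between consecutive ones — at least 13 crossings.
Since 11 < 13, 11 crossings cannot be enough. (The shortest complete plan in fact takes 13:)
1. Technician goes to the rooftop with the ferret.
2. Technician goes back to the basement alone.
3. Technician goes to the rooftop with the grain.
4. Technician goes back to the basement alone.
5. Technician goes to the rooftop with the sheep.
6. Technician goes back to the basement alone.
7. Technician goes to the rooftop with the mouse.
8. Technician goes back to the basement alone.
9. Technician goes to the rooftop with the duck.
10. Technician goes back to the basement alone.
11. Technician goes to the rooftop with the wolf.
12. Technician goes back to the basement alone.
13. Technician goes to the rooftop with the goose.

No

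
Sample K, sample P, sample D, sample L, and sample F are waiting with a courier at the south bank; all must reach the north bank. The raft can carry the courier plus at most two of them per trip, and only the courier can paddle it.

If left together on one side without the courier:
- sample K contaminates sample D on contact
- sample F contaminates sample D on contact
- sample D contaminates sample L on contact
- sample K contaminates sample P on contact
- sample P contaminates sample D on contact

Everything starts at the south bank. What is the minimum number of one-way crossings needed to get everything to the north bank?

Counting alone: the courier can take at most 2 across per trip to the north bank, so moving all 5 needs at least 3 loaded trips out, with a return between consecutive ones — at least 5 crossings.
The safety rule pushes this higher. Following every safe sequence of crossings, the most of the 5 that can be at the north bank as the raft arrives there on crossing 5 is 4 — never all 5.
So no plan with fewer than 7 crossings exists, and this one achieves 7:
1. Courier goes to the north bank with sample D and sample K.
2. Courier goes back to the south bank with sample K.
3. Courier goes to the north bank with sample K and sample L.
4. Courier goes back to the south bank with sample D.
5. Courier goes to the north bank with sample F and sample P.
6. Courier goes back to the south bank with sample K.
7. Courier goes to the north bank with sample D and sample K.

7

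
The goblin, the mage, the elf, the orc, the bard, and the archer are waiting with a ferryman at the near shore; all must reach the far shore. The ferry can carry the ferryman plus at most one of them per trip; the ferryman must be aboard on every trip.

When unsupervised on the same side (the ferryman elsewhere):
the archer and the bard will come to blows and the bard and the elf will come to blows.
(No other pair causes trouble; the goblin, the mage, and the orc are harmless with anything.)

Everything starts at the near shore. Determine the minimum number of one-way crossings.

Counting alone: the ferryman can take at most 1 across per trip to the far shore, so moving all 6 needs at least 6 loaded trips out, with a return between consecutive ones — at least 11 crossings.
The safety rule pushes this higher. Following every safe sequence of crossings, the most of the 6 that can be at the far shore as the ferry arrives there on crossing 11 is 5 — never all 6.
So no plan with fewer than 13 crossings exists, and this one achieves 13:
1. Ferryman goes to the far shore with the bard.
2. Ferryman goes back to the near shore alone.
3. Ferryman goes to the far shore with the goblin.
4. Ferryman goes back to the near shore alone.
5. Ferryman goes to the far shore with the mage.
6. Ferryman goes back to the near shore alone.
7. Ferryman goes to the far shore with the elf.
8. Ferryman goes back to the near shore with the bard.
9. Ferryman goes to the far shore with the archer.
10. Ferryman goes back to the near shore alone.
11. Ferryman goes to the far shore with the orc.
12. Ferryman goes back to the near shore alone.
13. Ferryman goes to the far shore with the bard.

13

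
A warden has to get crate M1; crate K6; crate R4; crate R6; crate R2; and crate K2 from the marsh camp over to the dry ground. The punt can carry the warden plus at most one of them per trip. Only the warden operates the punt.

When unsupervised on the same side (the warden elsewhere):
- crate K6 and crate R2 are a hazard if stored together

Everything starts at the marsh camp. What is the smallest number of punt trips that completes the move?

Counting alone: the warden can take at most 1 across per trip to the dry ground, so moving all 6 needs at least 6 loaded trips out, with a return between consecutive ones — at least 11 crossings.
The plan below uses exactly 11 crossings, so it is optimal:
1. Warden goes to the dry ground with crate K6.
2. Warden goes back to the marsh camp alone.
3. Warden goes to the dry ground with crate M1.
4. Warden goes back to the marsh camp alone.
5. Warden goes to the dry ground with crate R4.
6. Warden goes back to the marsh camp alone.
7. Warden goes to the dry ground with crate R6.
8. Warden goes back to the marsh camp alone.
9. Warden goes to the dry ground with crate K2.
10. Warden goes back to the marsh camp alone.
11. Warden goes to the dry ground with crate R2.

11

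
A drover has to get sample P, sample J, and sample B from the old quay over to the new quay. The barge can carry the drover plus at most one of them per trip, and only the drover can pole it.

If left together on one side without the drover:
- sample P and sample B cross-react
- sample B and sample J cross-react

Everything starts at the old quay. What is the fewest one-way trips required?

7

Counting alone: the drover can take at most 1 across per trip to the new quay, so moving all 3 needs at least 3 loaded trips out, with a return between consecutive ones — at least 5 crossings.
The safety rule pushes this higher. Following every safe sequence of crossings, the most of the 3 that can be at the new quay as the barge arrives there on crossing 5 is 2 — never all 3.
So no plan with fewer than 7 crossings exists, and this one achieves 7:
1. Drover goes to the new quay with sample B.  [the old quay: sample J, sample P | the new quay: sample B]
2. Drover goes back to the old quay alone.  [the old quay: sample J, sample P | the new quay: sample B]
3. Drover goes to the new quay with sample P.  [the old quay: sample J | the new quay: sample B, sample P]
4. Drover goes back to the old quay with sample B.  [the old quay: sample B, sample J | the new quay: sample P]
5. Drover goes to the new quay with sample J.  [the old quay: sample B | the new quay: sample J, sample P]
6. Drover goes back to the old quay alone.  [the old quay: sample B | the new quay: sample J, sample P]
7. Drover goes to the new quay with sample B.  [the old quay: — | the new quay: sample B, sample J, sample P]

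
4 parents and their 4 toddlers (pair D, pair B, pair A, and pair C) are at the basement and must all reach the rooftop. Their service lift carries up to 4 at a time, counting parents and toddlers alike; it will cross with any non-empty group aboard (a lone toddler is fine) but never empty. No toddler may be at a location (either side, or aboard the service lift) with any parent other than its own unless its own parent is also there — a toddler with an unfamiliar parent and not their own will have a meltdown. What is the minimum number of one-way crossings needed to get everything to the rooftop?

5

Counting alone: each trip to the rooftop takes at most 4 across and each return brings at least 1 back, so after t trips out (and t−1 returns) at most 4t − (t−1) of the 8 are across; that first reaches 8 at t = 3, so at least 5 crossings are needed.
The plan below uses exactly 5 crossings, so it is optimal:
1. parent D and toddler D cross → the rooftop.
2. parent D crosses ← the basement.
3. parent A, parent B, parent C, and parent D cross → the rooftop.
4. toddler D crosses ← the basement.
5. toddler A, toddler B, toddler C, and toddler D cross → the rooftop.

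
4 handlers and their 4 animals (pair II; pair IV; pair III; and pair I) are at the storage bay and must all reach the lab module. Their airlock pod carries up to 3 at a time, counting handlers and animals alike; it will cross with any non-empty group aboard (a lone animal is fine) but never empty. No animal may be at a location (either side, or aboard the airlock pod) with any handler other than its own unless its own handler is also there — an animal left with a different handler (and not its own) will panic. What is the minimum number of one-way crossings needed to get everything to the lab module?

Counting alone: each trip to the lab module takes at most 3 across and each return brings at least 1 back, so after t trips out (and t−1 returns) at most 3t − (t−1) of the 8 are across; that first reaches 8 at t = 4, so at least 7 crossings are needed.
The safety rule pushes this higher. Following every safe sequence of crossings, the most of the 8 that can be at the lab module as the airlock pod arrives there on crossing 7 is 7 — never all 8.
So no plan with fewer than 9 crossings exists, and this one achieves 9:
1. animal II and handler II cross → the lab module.
2. handler II crosses ← the storage bay.
3. animal IV, handler II, and handler IV cross → the lab module.
4. animal II and handler II cross ← the storage bay.
5. handler I, handler II, and handler III cross → the lab module.
6. animal IV crosses ← the storage bay.
7. animal II and animal IV cross → the lab module.
8. animal II crosses ← the storage bay.
9. animal I, animal II, and animal III cross → the lab module.

9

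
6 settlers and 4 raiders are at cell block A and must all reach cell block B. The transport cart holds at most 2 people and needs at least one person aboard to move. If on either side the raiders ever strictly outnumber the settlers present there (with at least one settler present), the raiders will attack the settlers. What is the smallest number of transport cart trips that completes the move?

17

Counting alone: each trip to cell block B takes at most 2 across and each return brings at least 1 back, so after t trips out (and t−1 returns) at most 2t − (t−1) of the 10 are across; that first reaches 10 at t = 9, so at least 17 crossings are needed.
The plan below uses exactly 17 crossings, so it is optimal:
1. 2 raiders → cell block B.  (cell block A: 6S 2R; cell block B: 0S 2R)
2. 1 raider ← cell block A.  (cell block A: 6S 3R; cell block B: 0S 1R)
3. 2 raiders → cell block B.  (cell block A: 6S 1R; cell block B: 0S 3R)
4. 1 raider ← cell block A.  (cell block A: 6S 2R; cell block B: 0S 2R)
5. 2 settlers → cell block B.  (cell block A: 4S 2R; cell block B: 2S 2R)
6. 1 raider ← cell block A.  (cell block A: 4S 3R; cell block B: 2S 1R)
7. 1 settler and 1 raider → cell block B.  (cell block A: 3S 2R; cell block B: 3S 2R)
8. 1 raider ← cell block A.  (cell block A: 3S 3R; cell block B: 3S 1R)
9. 2 raiders → cell block B.  (cell block A: 3S 1R; cell block B: 3S 3R)
10. 1 raider ← cell block A.  (cell block A: 3S 2R; cell block B: 3S 2R)
11. 1 settler and 1 raider → cell block B.  (cell block A: 2S 1R; cell block B: 4S 3R)
12. 1 raider ← cell block A.  (cell block A: 2S 2R; cell block B: 4S 2R)
13. 2 raiders → cell block B.  (cell block A: 2S 0R; cell block B: 4S 4R)
14. 1 raider ← cell block A.  (cell block A: 2S 1R; cell block B: 4S 3R)
15. 1 settler and 1 raider → cell block B.  (cell block A: 1S 0R; cell block B: 5S 4R)
16. 1 raider ← cell block A.  (cell block A: 1S 1R; cell block B: 5S 3R)
17. 1 settler and 1 raider → cell block B.  (cell block A: 0S 0R; cell block B: 6S 4R)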